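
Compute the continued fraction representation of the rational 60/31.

[1; 1, 14, 2]

Run the Euclidean algorithm on 60 and 31; the successive quotients are the partial quotients a_0, a_1, ... (each step inverts the fractional part left over by the previous one):
  60 = 1*31 + 29, so a_0 = 1.
  31 = 1*29 + 2, so a_1 = 1.
  29 = 14*2 + 1, so a_2 = 14.
  2 = 2*1 + 0, so a_3 = 2.
The remainder reaches 0 after 4 divisions, so the expansion has 4 partial quotients, read off in order.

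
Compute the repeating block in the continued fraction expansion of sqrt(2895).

Write x_i = (sqrt(2895) + m_i)/d_i with (m_0, d_0) = (0, 1). a_0 = floor(sqrt(2895)) = 53, since 53^2 = 2809 <= 2895 < 2916 = 54^2.
Iterate m_{i+1} = d_i*a_i - m_i, d_{i+1} = (2895 - m_{i+1}^2)/d_i, a_{i+1} = floor((a_0 + m_{i+1})/d_{i+1}):
  m_1 = 1*53 - 0 = 53, d_1 = (2895 - 53^2)/1 = 86/1 = 86, a_1 = floor((53 + 53)/86) = 1.
  m_2 = 86*1 - 53 = 33, d_2 = (2895 - 33^2)/86 = 1806/86 = 21, a_2 = floor((53 + 33)/21) = 4.
  m_3 = 21*4 - 33 = 51, d_3 = (2895 - 51^2)/21 = 294/21 = 14, a_3 = floor((53 + 51)/14) = 7.
  m_4 = 14*7 - 51 = 47, d_4 = (2895 - 47^2)/14 = 686/14 = 49, a_4 = floor((53 + 47)/49) = 2.
  m_5 = 49*2 - 47 = 51, d_5 = (2895 - 51^2)/49 = 294/49 = 6, a_5 = floor((53 + 51)/6) = 17.
  m_6 = 6*17 - 51 = 51, d_6 = (2895 - 51^2)/6 = 294/6 = 49, a_6 = floor((53 + 51)/49) = 2.
  m_7 = 49*2 - 51 = 47, d_7 = (2895 - 47^2)/49 = 686/49 = 14, a_7 = floor((53 + 47)/14) = 7.
  m_8 = 14*7 - 47 = 51, d_8 = (2895 - 51^2)/14 = 294/14 = 21, a_8 = floor((53 + 51)/21) = 4.
  m_9 = 21*4 - 51 = 33, d_9 = (2895 - 33^2)/21 = 1806/21 = 86, a_9 = floor((53 + 33)/86) = 1.
  m_10 = 86*1 - 33 = 53, d_10 = (2895 - 53^2)/86 = 86/86 = 1, a_10 = floor((53 + 53)/1) = 106.
  m_11 = 1*106 - 53 = 53, d_11 = (2895 - 53^2)/1 = 86/1 = 86: (m_11, d_11) = (m_1, d_1) = (53, 86), so from here the quotients repeat a_1, ..., a_10; the period length is 10.
Hence the expansion of sqrt(2895) is a_0 = 53 followed by the repeating block 1, 4, 7, 2, 17, 2, 7, 4, 1, 106 (period 10).

[53; (1, 4, 7, 2, 17, 2, 7, 4, 1, 106)]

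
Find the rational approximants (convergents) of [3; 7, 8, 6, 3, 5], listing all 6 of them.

3/1, 22/7, 179/57, 1096/349, 3467/1104, 18431/5869

Using the convergent recurrence p_i = a_i*p_{i-1} + p_{i-2}, q_i = a_i*q_{i-1} + q_{i-2} with p_{-2}=0, p_{-1}=1, q_{-2}=1, q_{-1}=0:
  i=0: a_0=3, p_0 = 3*1 + 0 = 3, q_0 = 3*0 + 1 = 1.
  i=1: a_1=7, p_1 = 7*3 + 1 = 22, q_1 = 7*1 + 0 = 7.
  i=2: a_2=8, p_2 = 8*22 + 3 = 179, q_2 = 8*7 + 1 = 57.
  i=3: a_3=6, p_3 = 6*179 + 22 = 1096, q_3 = 6*57 + 7 = 349.
  i=4: a_4=3, p_4 = 3*1096 + 179 = 3467, q_4 = 3*349 + 57 = 1104.
  i=5: a_5=5, p_5 = 5*3467 + 1096 = 18431, q_5 = 5*1104 + 349 = 5869.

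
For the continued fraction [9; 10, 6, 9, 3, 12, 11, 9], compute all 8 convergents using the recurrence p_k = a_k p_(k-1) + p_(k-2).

Using the convergent recurrence p_i = a_i*p_{i-1} + p_{i-2}, q_i = a_i*q_{i-1} + q_{i-2} with p_{-2}=0, p_{-1}=1, q_{-2}=1, q_{-1}=0:
  i=0: a_0=9, p_0 = 9*1 + 0 = 9, q_0 = 9*0 + 1 = 1.
  i=1: a_1=10, p_1 = 10*9 + 1 = 91, q_1 = 10*1 + 0 = 10.
  i=2: a_2=6, p_2 = 6*91 + 9 = 555, q_2 = 6*10 + 1 = 61.
  i=3: a_3=9, p_3 = 9*555 + 91 = 5086, q_3 = 9*61 + 10 = 559.
  i=4: a_4=3, p_4 = 3*5086 + 555 = 15813, q_4 = 3*559 + 61 = 1738.
  i=5: a_5=12, p_5 = 12*15813 + 5086 = 194842, q_5 = 12*1738 + 559 = 21415.
  i=6: a_6=11, p_6 = 11*194842 + 15813 = 2159075, q_6 = 11*21415 + 1738 = 237303.
  i=7: a_7=9, p_7 = 9*2159075 + 194842 = 19626517, q_7 = 9*237303 + 21415 = 2157142.

9/1, 91/10, 555/61, 5086/559, 15813/1738, 194842/21415, 2159075/237303, 19626517/2157142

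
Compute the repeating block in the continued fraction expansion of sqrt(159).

[12; (1, 1, 1, 1, 3, 1, 1, 1, 1, 24)]

Write x_i = (sqrt(159) + m_i)/d_i with (m_0, d_0) = (0, 1). a_0 = floor(sqrt(159)) = 12, since 12^2 = 144 <= 159 < 169 = 13^2.
Iterate m_{i+1} = d_i*a_i - m_i, d_{i+1} = (159 - m_{i+1}^2)/d_i, a_{i+1} = floor((a_0 + m_{i+1})/d_{i+1}):
  m_1 = 1*12 - 0 = 12, d_1 = (159 - 12^2)/1 = 15/1 = 15, a_1 = floor((12 + 12)/15) = 1.
  m_2 = 15*1 - 12 = 3, d_2 = (159 - 3^2)/15 = 150/15 = 10, a_2 = floor((12 + 3)/10) = 1.
  m_3 = 10*1 - 3 = 7, d_3 = (159 - 7^2)/10 = 110/10 = 11, a_3 = floor((12 + 7)/11) = 1.
  m_4 = 11*1 - 7 = 4, d_4 = (159 - 4^2)/11 = 143/11 = 13, a_4 = floor((12 + 4)/13) = 1.
  m_5 = 13*1 - 4 = 9, d_5 = (159 - 9^2)/13 = 78/13 = 6, a_5 = floor((12 + 9)/6) = 3.
  m_6 = 6*3 - 9 = 9, d_6 = (159 - 9^2)/6 = 78/6 = 13, a_6 = floor((12 + 9)/13) = 1.
  m_7 = 13*1 - 9 = 4, d_7 = (159 - 4^2)/13 = 143/13 = 11, a_7 = floor((12 + 4)/11) = 1.
  m_8 = 11*1 - 4 = 7, d_8 = (159 - 7^2)/11 = 110/11 = 10, a_8 = floor((12 + 7)/10) = 1.
  m_9 = 10*1 - 7 = 3, d_9 = (159 - 3^2)/10 = 150/10 = 15, a_9 = floor((12 + 3)/15) = 1.
  m_10 = 15*1 - 3 = 12, d_10 = (159 - 12^2)/15 = 15/15 = 1, a_10 = floor((12 + 12)/1) = 24.
  m_11 = 1*24 - 12 = 12, d_11 = (159 - 12^2)/1 = 15/1 = 15: (m_11, d_11) = (m_1, d_1) = (12, 15), so from here the quotients repeat a_1, ..., a_10; the period length is 10.
Hence the expansion of sqrt(159) is a_0 = 12 followed by the repeating block 1, 1, 1, 1, 3, 1, 1, 1, 1, 24 (period 10).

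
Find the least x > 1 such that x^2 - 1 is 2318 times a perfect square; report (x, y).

First expand sqrt(2318) as a continued fraction. With x_i = (sqrt(2318) + m_i)/d_i and (m_0, d_0) = (0, 1): a_0 = floor(sqrt(2318)) = 48, since 48^2 = 2304 <= 2318 < 2401 = 49^2.
Iterate m_{i+1} = d_i*a_i - m_i, d_{i+1} = (2318 - m_{i+1}^2)/d_i, a_{i+1} = floor((a_0 + m_{i+1})/d_{i+1}):
  m_1 = 1*48 - 0 = 48, d_1 = (2318 - 48^2)/1 = 14/1 = 14, a_1 = floor((48 + 48)/14) = 6.
  m_2 = 14*6 - 48 = 36, d_2 = (2318 - 36^2)/14 = 1022/14 = 73, a_2 = floor((48 + 36)/73) = 1.
  m_3 = 73*1 - 36 = 37, d_3 = (2318 - 37^2)/73 = 949/73 = 13, a_3 = floor((48 + 37)/13) = 6.
  m_4 = 13*6 - 37 = 41, d_4 = (2318 - 41^2)/13 = 637/13 = 49, a_4 = floor((48 + 41)/49) = 1.
  m_5 = 49*1 - 41 = 8, d_5 = (2318 - 8^2)/49 = 2254/49 = 46, a_5 = floor((48 + 8)/46) = 1.
  m_6 = 46*1 - 8 = 38, d_6 = (2318 - 38^2)/46 = 874/46 = 19, a_6 = floor((48 + 38)/19) = 4.
  m_7 = 19*4 - 38 = 38, d_7 = (2318 - 38^2)/19 = 874/19 = 46, a_7 = floor((48 + 38)/46) = 1.
  m_8 = 46*1 - 38 = 8, d_8 = (2318 - 8^2)/46 = 2254/46 = 49, a_8 = floor((48 + 8)/49) = 1.
  m_9 = 49*1 - 8 = 41, d_9 = (2318 - 41^2)/49 = 637/49 = 13, a_9 = floor((48 + 41)/13) = 6.
  m_10 = 13*6 - 41 = 37, d_10 = (2318 - 37^2)/13 = 949/13 = 73, a_10 = floor((48 + 37)/73) = 1.
  m_11 = 73*1 - 37 = 36, d_11 = (2318 - 36^2)/73 = 1022/73 = 14, a_11 = floor((48 + 36)/14) = 6.
  m_12 = 14*6 - 36 = 48, d_12 = (2318 - 48^2)/14 = 14/14 = 1, a_12 = floor((48 + 48)/1) = 96.
  m_13 = 1*96 - 48 = 48, d_13 = (2318 - 48^2)/1 = 14/1 = 14: (m_13, d_13) = (m_1, d_1) = (48, 14), so from here the quotients repeat a_1, ..., a_12; the period length is 12.
So sqrt(2318) = [48; (6, 1, 6, 1, 1, 4, 1, 1, 6, 1, 6, 96)] with period length k = 12.
k is even, so the fundamental solution of x^2 - 2318y^2 = 1 is (p_{k-1}, q_{k-1}) = (p_11, q_11); compute convergents through index 11.
Convergents (p_i = a_i*p_{i-1} + p_{i-2}, q_i = a_i*q_{i-1} + q_{i-2} with p_{-2}=0, p_{-1}=1, q_{-2}=1, q_{-1}=0):
  i=0: a_0=48, p_0 = 48*1 + 0 = 48, q_0 = 48*0 + 1 = 1.
  i=1: a_1=6, p_1 = 6*48 + 1 = 289, q_1 = 6*1 + 0 = 6.
  i=2: a_2=1, p_2 = 1*289 + 48 = 337, q_2 = 1*6 + 1 = 7.
  i=3: a_3=6, p_3 = 6*337 + 289 = 2311, q_3 = 6*7 + 6 = 48.
  i=4: a_4=1, p_4 = 1*2311 + 337 = 2648, q_4 = 1*48 + 7 = 55.
  i=5: a_5=1, p_5 = 1*2648 + 2311 = 4959, q_5 = 1*55 + 48 = 103.
  i=6: a_6=4, p_6 = 4*4959 + 2648 = 22484, q_6 = 4*103 + 55 = 467.
  i=7: a_7=1, p_7 = 1*22484 + 4959 = 27443, q_7 = 1*467 + 103 = 570.
  i=8: a_8=1, p_8 = 1*27443 + 22484 = 49927, q_8 = 1*570 + 467 = 1037.
  i=9: a_9=6, p_9 = 6*49927 + 27443 = 327005, q_9 = 6*1037 + 570 = 6792.
  i=10: a_10=1, p_10 = 1*327005 + 49927 = 376932, q_10 = 1*6792 + 1037 = 7829.
  i=11: a_11=6, p_11 = 6*376932 + 327005 = 2588597, q_11 = 6*7829 + 6792 = 53766.
Check: 2588597^2 - 2318*53766^2 = 6700834428409 - 6700834428408 = 1, so (x, y) = (2588597, 53766) solves the equation, and by the theorem it is the least positive solution.

(x, y) = (2588597, 53766)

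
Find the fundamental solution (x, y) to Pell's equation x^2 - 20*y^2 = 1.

(x, y) = (9, 2)

First expand sqrt(20) as a continued fraction. With x_i = (sqrt(20) + m_i)/d_i and (m_0, d_0) = (0, 1): a_0 = floor(sqrt(20)) = 4, since 4^2 = 16 <= 20 < 25 = 5^2.
Iterate m_{i+1} = d_i*a_i - m_i, d_{i+1} = (20 - m_{i+1}^2)/d_i, a_{i+1} = floor((a_0 + m_{i+1})/d_{i+1}):
  m_1 = 1*4 - 0 = 4, d_1 = (20 - 4^2)/1 = 4/1 = 4, a_1 = floor((4 + 4)/4) = 2.
  m_2 = 4*2 - 4 = 4, d_2 = (20 - 4^2)/4 = 4/4 = 1, a_2 = floor((4 + 4)/1) = 8.
  m_3 = 1*8 - 4 = 4, d_3 = (20 - 4^2)/1 = 4/1 = 4: (m_3, d_3) = (m_1, d_1) = (4, 4), so from here the quotients repeat a_1, a_2; the period length is 2.
So sqrt(20) = [4; (2, 8)] with period length k = 2.
k is even, so the fundamental solution of x^2 - 20y^2 = 1 is (p_{k-1}, q_{k-1}) = (p_1, q_1); compute convergents through index 1.
Convergents (p_i = a_i*p_{i-1} + p_{i-2}, q_i = a_i*q_{i-1} + q_{i-2} with p_{-2}=0, p_{-1}=1, q_{-2}=1, q_{-1}=0):
  i=0: a_0=4, p_0 = 4*1 + 0 = 4, q_0 = 4*0 + 1 = 1.
  i=1: a_1=2, p_1 = 2*4 + 1 = 9, q_1 = 2*1 + 0 = 2.
Check: 9^2 - 20*2^2 = 81 - 80 = 1, so (x, y) = (9, 2) solves the equation, and by the theorem it is the least positive solution.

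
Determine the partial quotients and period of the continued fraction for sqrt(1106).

Write x_i = (sqrt(1106) + m_i)/d_i with (m_0, d_0) = (0, 1). a_0 = floor(sqrt(1106)) = 33, since 33^2 = 1089 <= 1106 < 1156 = 34^2.
Iterate m_{i+1} = d_i*a_i - m_i, d_{i+1} = (1106 - m_{i+1}^2)/d_i, a_{i+1} = floor((a_0 + m_{i+1})/d_{i+1}):
  m_1 = 1*33 - 0 = 33, d_1 = (1106 - 33^2)/1 = 17/1 = 17, a_1 = floor((33 + 33)/17) = 3.
  m_2 = 17*3 - 33 = 18, d_2 = (1106 - 18^2)/17 = 782/17 = 46, a_2 = floor((33 + 18)/46) = 1.
  m_3 = 46*1 - 18 = 28, d_3 = (1106 - 28^2)/46 = 322/46 = 7, a_3 = floor((33 + 28)/7) = 8.
  m_4 = 7*8 - 28 = 28, d_4 = (1106 - 28^2)/7 = 322/7 = 46, a_4 = floor((33 + 28)/46) = 1.
  m_5 = 46*1 - 28 = 18, d_5 = (1106 - 18^2)/46 = 782/46 = 17, a_5 = floor((33 + 18)/17) = 3.
  m_6 = 17*3 - 18 = 33, d_6 = (1106 - 33^2)/17 = 17/17 = 1, a_6 = floor((33 + 33)/1) = 66.
  m_7 = 1*66 - 33 = 33, d_7 = (1106 - 33^2)/1 = 17/1 = 17: (m_7, d_7) = (m_1, d_1) = (33, 17), so from here the quotients repeat a_1, ..., a_6; the period length is 6.
Hence the expansion of sqrt(1106) is a_0 = 33 followed by the repeating block 3, 1, 8, 1, 3, 66 (period 6).

[33; (3, 1, 8, 1, 3, 66)]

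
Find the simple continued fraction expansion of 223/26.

Run the Euclidean algorithm on 223 and 26; the successive quotients are the partial quotients a_0, a_1, ... (each step inverts the fractional part left over by the previous one):
  223 = 8*26 + 15, so a_0 = 8.
  26 = 1*15 + 11, so a_1 = 1.
  15 = 1*11 + 4, so a_2 = 1.
  11 = 2*4 + 3, so a_3 = 2.
  4 = 1*3 + 1, so a_4 = 1.
  3 = 3*1 + 0, so a_5 = 3.
The remainder reaches 0 after 6 divisions, so the expansion has 6 partial quotients, read off in order.

[8; 1, 1, 2, 1, 3]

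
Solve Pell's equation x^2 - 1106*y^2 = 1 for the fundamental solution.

First expand sqrt(1106) as a continued fraction. With x_i = (sqrt(1106) + m_i)/d_i and (m_0, d_0) = (0, 1): a_0 = floor(sqrt(1106)) = 33, since 33^2 = 1089 <= 1106 < 1156 = 34^2.
Iterate m_{i+1} = d_i*a_i - m_i, d_{i+1} = (1106 - m_{i+1}^2)/d_i, a_{i+1} = floor((a_0 + m_{i+1})/d_{i+1}):
  m_1 = 1*33 - 0 = 33, d_1 = (1106 - 33^2)/1 = 17/1 = 17, a_1 = floor((33 + 33)/17) = 3.
  m_2 = 17*3 - 33 = 18, d_2 = (1106 - 18^2)/17 = 782/17 = 46, a_2 = floor((33 + 18)/46) = 1.
  m_3 = 46*1 - 18 = 28, d_3 = (1106 - 28^2)/46 = 322/46 = 7, a_3 = floor((33 + 28)/7) = 8.
  m_4 = 7*8 - 28 = 28, d_4 = (1106 - 28^2)/7 = 322/7 = 46, a_4 = floor((33 + 28)/46) = 1.
  m_5 = 46*1 - 28 = 18, d_5 = (1106 - 18^2)/46 = 782/46 = 17, a_5 = floor((33 + 18)/17) = 3.
  m_6 = 17*3 - 18 = 33, d_6 = (1106 - 33^2)/17 = 17/17 = 1, a_6 = floor((33 + 33)/1) = 66.
  m_7 = 1*66 - 33 = 33, d_7 = (1106 - 33^2)/1 = 17/1 = 17: (m_7, d_7) = (m_1, d_1) = (33, 17), so from here the quotients repeat a_1, ..., a_6; the period length is 6.
So sqrt(1106) = [33; (3, 1, 8, 1, 3, 66)] with period length k = 6.
k is even, so the fundamental solution of x^2 - 1106y^2 = 1 is (p_{k-1}, q_{k-1}) = (p_5, q_5); compute convergents through index 5.
Convergents (p_i = a_i*p_{i-1} + p_{i-2}, q_i = a_i*q_{i-1} + q_{i-2} with p_{-2}=0, p_{-1}=1, q_{-2}=1, q_{-1}=0):
  i=0: a_0=33, p_0 = 33*1 + 0 = 33, q_0 = 33*0 + 1 = 1.
  i=1: a_1=3, p_1 = 3*33 + 1 = 100, q_1 = 3*1 + 0 = 3.
  i=2: a_2=1, p_2 = 1*100 + 33 = 133, q_2 = 1*3 + 1 = 4.
  i=3: a_3=8, p_3 = 8*133 + 100 = 1164, q_3 = 8*4 + 3 = 35.
  i=4: a_4=1, p_4 = 1*1164 + 133 = 1297, q_4 = 1*35 + 4 = 39.
  i=5: a_5=3, p_5 = 3*1297 + 1164 = 5055, q_5 = 3*39 + 35 = 152.
Check: 5055^2 - 1106*152^2 = 25553025 - 25553024 = 1, so (x, y) = (5055, 152) solves the equation, and by the theorem it is the least positive solution.

(x, y) = (5055, 152)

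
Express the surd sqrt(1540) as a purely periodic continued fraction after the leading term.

[39; (4, 8, 2, 8, 4, 78)]

Write x_i = (sqrt(1540) + m_i)/d_i with (m_0, d_0) = (0, 1). a_0 = floor(sqrt(1540)) = 39, since 39^2 = 1521 <= 1540 < 1600 = 40^2.
Iterate m_{i+1} = d_i*a_i - m_i, d_{i+1} = (1540 - m_{i+1}^2)/d_i, a_{i+1} = floor((a_0 + m_{i+1})/d_{i+1}):
  m_1 = 1*39 - 0 = 39, d_1 = (1540 - 39^2)/1 = 19/1 = 19, a_1 = floor((39 + 39)/19) = 4.
  m_2 = 19*4 - 39 = 37, d_2 = (1540 - 37^2)/19 = 171/19 = 9, a_2 = floor((39 + 37)/9) = 8.
  m_3 = 9*8 - 37 = 35, d_3 = (1540 - 35^2)/9 = 315/9 = 35, a_3 = floor((39 + 35)/35) = 2.
  m_4 = 35*2 - 35 = 35, d_4 = (1540 - 35^2)/35 = 315/35 = 9, a_4 = floor((39 + 35)/9) = 8.
  m_5 = 9*8 - 35 = 37, d_5 = (1540 - 37^2)/9 = 171/9 = 19, a_5 = floor((39 + 37)/19) = 4.
  m_6 = 19*4 - 37 = 39, d_6 = (1540 - 39^2)/19 = 19/19 = 1, a_6 = floor((39 + 39)/1) = 78.
  m_7 = 1*78 - 39 = 39, d_7 = (1540 - 39^2)/1 = 19/1 = 19: (m_7, d_7) = (m_1, d_1) = (39, 19), so from here the quotients repeat a_1, ..., a_6; the period length is 6.
Hence the expansion of sqrt(1540) is a_0 = 39 followed by the repeating block 4, 8, 2, 8, 4, 78 (period 6).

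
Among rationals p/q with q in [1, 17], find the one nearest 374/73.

Expand x = 374/73 as a continued fraction with the Euclidean algorithm:
  374 = 5*73 + 9, so a_0 = 5.
  73 = 8*9 + 1, so a_1 = 8.
  9 = 9*1 + 0, so a_2 = 9.
so x = [5; 8, 9].
Convergents (p_i = a_i*p_{i-1} + p_{i-2}, q_i = a_i*q_{i-1} + q_{i-2} with p_{-2}=0, p_{-1}=1, q_{-2}=1, q_{-1}=0), until the denominator exceeds 17:
  i=0: a_0=5, p_0 = 5*1 + 0 = 5, q_0 = 5*0 + 1 = 1.
  i=1: a_1=8, p_1 = 8*5 + 1 = 41, q_1 = 8*1 + 0 = 8.
  i=2: a_2=9, p_2 = 9*41 + 5 = 374, q_2 = 9*8 + 1 = 73.
q_2 = 73 > 17, so the last convergent with denominator <= 17 is p_1/q_1 = 41/8.
The closest fraction with denominator <= 17 is either p_1/q_1 or the intermediate fraction (k*p_1 + p_0)/(k*q_1 + q_0) with the largest k >= 1 whose denominator stays <= 17; these approach x as k grows, and every other convergent or intermediate fraction in range is farther away.
Largest k: floor((17 - q_0)/q_1) = floor((17 - 1)/8) = 2.
That gives (2*41 + 5)/(2*8 + 1) = 87/17.
Compare the errors: |x - 41/8| = |374*8 - 41*73|/(73*8) = 1/584, and |x - 87/17| = |374*17 - 87*73|/(73*17) = 7/1241.
Cross-multiplying, 1*1241 = 1241 < 4088 = 7*584, so 1/584 is smaller: the convergent 41/8 is closer to x than 87/17.

41/8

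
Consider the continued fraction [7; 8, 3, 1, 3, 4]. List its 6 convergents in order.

7/1, 57/8, 178/25, 235/33, 883/124, 3767/529

Using the convergent recurrence p_i = a_i*p_{i-1} + p_{i-2}, q_i = a_i*q_{i-1} + q_{i-2} with p_{-2}=0, p_{-1}=1, q_{-2}=1, q_{-1}=0:
  i=0: a_0=7, p_0 = 7*1 + 0 = 7, q_0 = 7*0 + 1 = 1.
  i=1: a_1=8, p_1 = 8*7 + 1 = 57, q_1 = 8*1 + 0 = 8.
  i=2: a_2=3, p_2 = 3*57 + 7 = 178, q_2 = 3*8 + 1 = 25.
  i=3: a_3=1, p_3 = 1*178 + 57 = 235, q_3 = 1*25 + 8 = 33.
  i=4: a_4=3, p_4 = 3*235 + 178 = 883, q_4 = 3*33 + 25 = 124.
  i=5: a_5=4, p_5 = 4*883 + 235 = 3767, q_5 = 4*124 + 33 = 529.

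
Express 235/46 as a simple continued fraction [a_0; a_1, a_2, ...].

Run the Euclidean algorithm on 235 and 46; the successive quotients are the partial quotients a_0, a_1, ... (each step inverts the fractional part left over by the previous one):
  235 = 5*46 + 5, so a_0 = 5.
  46 = 9*5 + 1, so a_1 = 9.
  5 = 5*1 + 0, so a_2 = 5.
The remainder reaches 0 after 3 divisions, so the expansion has 3 partial quotients, read off in order.

[5; 9, 5]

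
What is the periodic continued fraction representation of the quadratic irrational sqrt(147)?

Write x_i = (sqrt(147) + m_i)/d_i with (m_0, d_0) = (0, 1). a_0 = floor(sqrt(147)) = 12, since 12^2 = 144 <= 147 < 169 = 13^2.
Iterate m_{i+1} = d_i*a_i - m_i, d_{i+1} = (147 - m_{i+1}^2)/d_i, a_{i+1} = floor((a_0 + m_{i+1})/d_{i+1}):
  m_1 = 1*12 - 0 = 12, d_1 = (147 - 12^2)/1 = 3/1 = 3, a_1 = floor((12 + 12)/3) = 8.
  m_2 = 3*8 - 12 = 12, d_2 = (147 - 12^2)/3 = 3/3 = 1, a_2 = floor((12 + 12)/1) = 24.
  m_3 = 1*24 - 12 = 12, d_3 = (147 - 12^2)/1 = 3/1 = 3: (m_3, d_3) = (m_1, d_1) = (12, 3), so from here the quotients repeat a_1, a_2; the period length is 2.
Hence the expansion of sqrt(147) is a_0 = 12 followed by the repeating block 8, 24 (period 2).

[12; (8, 24)]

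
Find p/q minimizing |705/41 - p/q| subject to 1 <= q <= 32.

533/31

Expand x = 705/41 as a continued fraction with the Euclidean algorithm:
  705 = 17*41 + 8, so a_0 = 17.
  41 = 5*8 + 1, so a_1 = 5.
  8 = 8*1 + 0, so a_2 = 8.
so x = [17; 5, 8].
Convergents (p_i = a_i*p_{i-1} + p_{i-2}, q_i = a_i*q_{i-1} + q_{i-2} with p_{-2}=0, p_{-1}=1, q_{-2}=1, q_{-1}=0), until the denominator exceeds 32:
  i=0: a_0=17, p_0 = 17*1 + 0 = 17, q_0 = 17*0 + 1 = 1.
  i=1: a_1=5, p_1 = 5*17 + 1 = 86, q_1 = 5*1 + 0 = 5.
  i=2: a_2=8, p_2 = 8*86 + 17 = 705, q_2 = 8*5 + 1 = 41.
q_2 = 41 > 32, so the last convergent with denominator <= 32 is p_1/q_1 = 86/5.
The closest fraction with denominator <= 32 is either p_1/q_1 or the intermediate fraction (k*p_1 + p_0)/(k*q_1 + q_0) with the largest k >= 1 whose denominator stays <= 32; these approach x as k grows, and every other convergent or intermediate fraction in range is farther away.
Largest k: floor((32 - q_0)/q_1) = floor((32 - 1)/5) = 6.
That gives (6*86 + 17)/(6*5 + 1) = 533/31.
Compare the errors: |x - 86/5| = |705*5 - 86*41|/(41*5) = 1/205, and |x - 533/31| = |705*31 - 533*41|/(41*31) = 2/1271.
Cross-multiplying, 2*205 = 410 < 1271 = 1*1271, so 2/1271 is smaller: the intermediate fraction 533/31 is closer to x than 86/5.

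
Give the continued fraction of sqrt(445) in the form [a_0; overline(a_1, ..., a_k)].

[21; overline(10, 1, 1, 10, 42)]

Write x_i = (sqrt(445) + m_i)/d_i with (m_0, d_0) = (0, 1). a_0 = floor(sqrt(445)) = 21, since 21^2 = 441 <= 445 < 484 = 22^2.
Iterate m_{i+1} = d_i*a_i - m_i, d_{i+1} = (445 - m_{i+1}^2)/d_i, a_{i+1} = floor((a_0 + m_{i+1})/d_{i+1}):
  m_1 = 1*21 - 0 = 21, d_1 = (445 - 21^2)/1 = 4/1 = 4, a_1 = floor((21 + 21)/4) = 10.
  m_2 = 4*10 - 21 = 19, d_2 = (445 - 19^2)/4 = 84/4 = 21, a_2 = floor((21 + 19)/21) = 1.
  m_3 = 21*1 - 19 = 2, d_3 = (445 - 2^2)/21 = 441/21 = 21, a_3 = floor((21 + 2)/21) = 1.
  m_4 = 21*1 - 2 = 19, d_4 = (445 - 19^2)/21 = 84/21 = 4, a_4 = floor((21 + 19)/4) = 10.
  m_5 = 4*10 - 19 = 21, d_5 = (445 - 21^2)/4 = 4/4 = 1, a_5 = floor((21 + 21)/1) = 42.
  m_6 = 1*42 - 21 = 21, d_6 = (445 - 21^2)/1 = 4/1 = 4: (m_6, d_6) = (m_1, d_1) = (21, 4), so from here the quotients repeat a_1, ..., a_5; the period length is 5.
Hence the expansion of sqrt(445) is a_0 = 21 followed by the repeating block 10, 1, 1, 10, 42 (period 5).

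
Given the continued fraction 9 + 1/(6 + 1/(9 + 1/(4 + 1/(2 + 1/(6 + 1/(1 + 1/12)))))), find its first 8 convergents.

Using the convergent recurrence p_i = a_i*p_{i-1} + p_{i-2}, q_i = a_i*q_{i-1} + q_{i-2} with p_{-2}=0, p_{-1}=1, q_{-2}=1, q_{-1}=0:
  i=0: a_0=9, p_0 = 9*1 + 0 = 9, q_0 = 9*0 + 1 = 1.
  i=1: a_1=6, p_1 = 6*9 + 1 = 55, q_1 = 6*1 + 0 = 6.
  i=2: a_2=9, p_2 = 9*55 + 9 = 504, q_2 = 9*6 + 1 = 55.
  i=3: a_3=4, p_3 = 4*504 + 55 = 2071, q_3 = 4*55 + 6 = 226.
  i=4: a_4=2, p_4 = 2*2071 + 504 = 4646, q_4 = 2*226 + 55 = 507.
  i=5: a_5=6, p_5 = 6*4646 + 2071 = 29947, q_5 = 6*507 + 226 = 3268.
  i=6: a_6=1, p_6 = 1*29947 + 4646 = 34593, q_6 = 1*3268 + 507 = 3775.
  i=7: a_7=12, p_7 = 12*34593 + 29947 = 445063, q_7 = 12*3775 + 3268 = 48568.

9/1, 55/6, 504/55, 2071/226, 4646/507, 29947/3268, 34593/3775, 445063/48568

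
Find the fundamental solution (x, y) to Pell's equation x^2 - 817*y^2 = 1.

First expand sqrt(817) as a continued fraction. With x_i = (sqrt(817) + m_i)/d_i and (m_0, d_0) = (0, 1): a_0 = floor(sqrt(817)) = 28, since 28^2 = 784 <= 817 < 841 = 29^2.
Iterate m_{i+1} = d_i*a_i - m_i, d_{i+1} = (817 - m_{i+1}^2)/d_i, a_{i+1} = floor((a_0 + m_{i+1})/d_{i+1}):
  m_1 = 1*28 - 0 = 28, d_1 = (817 - 28^2)/1 = 33/1 = 33, a_1 = floor((28 + 28)/33) = 1.
  m_2 = 33*1 - 28 = 5, d_2 = (817 - 5^2)/33 = 792/33 = 24, a_2 = floor((28 + 5)/24) = 1.
  m_3 = 24*1 - 5 = 19, d_3 = (817 - 19^2)/24 = 456/24 = 19, a_3 = floor((28 + 19)/19) = 2.
  m_4 = 19*2 - 19 = 19, d_4 = (817 - 19^2)/19 = 456/19 = 24, a_4 = floor((28 + 19)/24) = 1.
  m_5 = 24*1 - 19 = 5, d_5 = (817 - 5^2)/24 = 792/24 = 33, a_5 = floor((28 + 5)/33) = 1.
  m_6 = 33*1 - 5 = 28, d_6 = (817 - 28^2)/33 = 33/33 = 1, a_6 = floor((28 + 28)/1) = 56.
  m_7 = 1*56 - 28 = 28, d_7 = (817 - 28^2)/1 = 33/1 = 33: (m_7, d_7) = (m_1, d_1) = (28, 33), so from here the quotients repeat a_1, ..., a_6; the period length is 6.
So sqrt(817) = [28; (1, 1, 2, 1, 1, 56)] with period length k = 6.
k is even, so the fundamental solution of x^2 - 817y^2 = 1 is (p_{k-1}, q_{k-1}) = (p_5, q_5); compute convergents through index 5.
Convergents (p_i = a_i*p_{i-1} + p_{i-2}, q_i = a_i*q_{i-1} + q_{i-2} with p_{-2}=0, p_{-1}=1, q_{-2}=1, q_{-1}=0):
  i=0: a_0=28, p_0 = 28*1 + 0 = 28, q_0 = 28*0 + 1 = 1.
  i=1: a_1=1, p_1 = 1*28 + 1 = 29, q_1 = 1*1 + 0 = 1.
  i=2: a_2=1, p_2 = 1*29 + 28 = 57, q_2 = 1*1 + 1 = 2.
  i=3: a_3=2, p_3 = 2*57 + 29 = 143, q_3 = 2*2 + 1 = 5.
  i=4: a_4=1, p_4 = 1*143 + 57 = 200, q_4 = 1*5 + 2 = 7.
  i=5: a_5=1, p_5 = 1*200 + 143 = 343, q_5 = 1*7 + 5 = 12.
Check: 343^2 - 817*12^2 = 117649 - 117648 = 1, so (x, y) = (343, 12) solves the equation, and by the theorem it is the least positive solution.

(x, y) = (343, 12)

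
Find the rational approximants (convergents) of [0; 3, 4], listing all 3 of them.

Using the convergent recurrence p_i = a_i*p_{i-1} + p_{i-2}, q_i = a_i*q_{i-1} + q_{i-2} with p_{-2}=0, p_{-1}=1, q_{-2}=1, q_{-1}=0:
  i=0: a_0=0, p_0 = 0*1 + 0 = 0, q_0 = 0*0 + 1 = 1.
  i=1: a_1=3, p_1 = 3*0 + 1 = 1, q_1 = 3*1 + 0 = 3.
  i=2: a_2=4, p_2 = 4*1 + 0 = 4, q_2 = 4*3 + 1 = 13.

0/1, 1/3, 4/13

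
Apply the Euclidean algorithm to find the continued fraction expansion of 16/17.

Run the Euclidean algorithm on 16 and 17; the successive quotients are the partial quotients a_0, a_1, ... (each step inverts the fractional part left over by the previous one):
  16 = 0*17 + 16, so a_0 = 0.
  17 = 1*16 + 1, so a_1 = 1.
  16 = 16*1 + 0, so a_2 = 16.
The remainder reaches 0 after 3 divisions, so the expansion has 3 partial quotients, read off in order.

[0; 1, 16]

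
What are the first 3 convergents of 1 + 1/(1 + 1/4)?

1/1, 2/1, 9/5

Using the convergent recurrence p_i = a_i*p_{i-1} + p_{i-2}, q_i = a_i*q_{i-1} + q_{i-2} with p_{-2}=0, p_{-1}=1, q_{-2}=1, q_{-1}=0:
  i=0: a_0=1, p_0 = 1*1 + 0 = 1, q_0 = 1*0 + 1 = 1.
  i=1: a_1=1, p_1 = 1*1 + 1 = 2, q_1 = 1*1 + 0 = 1.
  i=2: a_2=4, p_2 = 4*2 + 1 = 9, q_2 = 4*1 + 1 = 5.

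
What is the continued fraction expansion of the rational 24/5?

[4; 1, 4]

Run the Euclidean algorithm on 24 and 5; the successive quotients are the partial quotients a_0, a_1, ... (each step inverts the fractional part left over by the previous one):
  24 = 4*5 + 4, so a_0 = 4.
  5 = 1*4 + 1, so a_1 = 1.
  4 = 4*1 + 0, so a_2 = 4.
The remainder reaches 0 after 3 divisions, so the expansion has 3 partial quotients, read off in order.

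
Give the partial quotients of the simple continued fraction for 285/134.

Run the Euclidean algorithm on 285 and 134; the successive quotients are the partial quotients a_0, a_1, ... (each step inverts the fractional part left over by the previous one):
  285 = 2*134 + 17, so a_0 = 2.
  134 = 7*17 + 15, so a_1 = 7.
  17 = 1*15 + 2, so a_2 = 1.
  15 = 7*2 + 1, so a_3 = 7.
  2 = 2*1 + 0, so a_4 = 2.
The remainder reaches 0 after 5 divisions, so the expansion has 5 partial quotients, read off in order.

[2; 7, 1, 7, 2]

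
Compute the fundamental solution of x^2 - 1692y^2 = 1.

(x, y) = (4607, 112)

First expand sqrt(1692) as a continued fraction. With x_i = (sqrt(1692) + m_i)/d_i and (m_0, d_0) = (0, 1): a_0 = floor(sqrt(1692)) = 41, since 41^2 = 1681 <= 1692 < 1764 = 42^2.
Iterate m_{i+1} = d_i*a_i - m_i, d_{i+1} = (1692 - m_{i+1}^2)/d_i, a_{i+1} = floor((a_0 + m_{i+1})/d_{i+1}):
  m_1 = 1*41 - 0 = 41, d_1 = (1692 - 41^2)/1 = 11/1 = 11, a_1 = floor((41 + 41)/11) = 7.
  m_2 = 11*7 - 41 = 36, d_2 = (1692 - 36^2)/11 = 396/11 = 36, a_2 = floor((41 + 36)/36) = 2.
  m_3 = 36*2 - 36 = 36, d_3 = (1692 - 36^2)/36 = 396/36 = 11, a_3 = floor((41 + 36)/11) = 7.
  m_4 = 11*7 - 36 = 41, d_4 = (1692 - 41^2)/11 = 11/11 = 1, a_4 = floor((41 + 41)/1) = 82.
  m_5 = 1*82 - 41 = 41, d_5 = (1692 - 41^2)/1 = 11/1 = 11: (m_5, d_5) = (m_1, d_1) = (41, 11), so from here the quotients repeat a_1, ..., a_4; the period length is 4.
So sqrt(1692) = [41; (7, 2, 7, 82)] with period length k = 4.
k is even, so the fundamental solution of x^2 - 1692y^2 = 1 is (p_{k-1}, q_{k-1}) = (p_3, q_3); compute convergents through index 3.
Convergents (p_i = a_i*p_{i-1} + p_{i-2}, q_i = a_i*q_{i-1} + q_{i-2} with p_{-2}=0, p_{-1}=1, q_{-2}=1, q_{-1}=0):
  i=0: a_0=41, p_0 = 41*1 + 0 = 41, q_0 = 41*0 + 1 = 1.
  i=1: a_1=7, p_1 = 7*41 + 1 = 288, q_1 = 7*1 + 0 = 7.
  i=2: a_2=2, p_2 = 2*288 + 41 = 617, q_2 = 2*7 + 1 = 15.
  i=3: a_3=7, p_3 = 7*617 + 288 = 4607, q_3 = 7*15 + 7 = 112.
Check: 4607^2 - 1692*112^2 = 21224449 - 21224448 = 1, so (x, y) = (4607, 112) solves the equation, and by the theorem it is the least positive solution.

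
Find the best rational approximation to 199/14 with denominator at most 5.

71/5

Expand x = 199/14 as a continued fraction with the Euclidean algorithm:
  199 = 14*14 + 3, so a_0 = 14.
  14 = 4*3 + 2, so a_1 = 4.
  3 = 1*2 + 1, so a_2 = 1.
  2 = 2*1 + 0, so a_3 = 2.
so x = [14; 4, 1, 2].
Convergents (p_i = a_i*p_{i-1} + p_{i-2}, q_i = a_i*q_{i-1} + q_{i-2} with p_{-2}=0, p_{-1}=1, q_{-2}=1, q_{-1}=0), until the denominator exceeds 5:
  i=0: a_0=14, p_0 = 14*1 + 0 = 14, q_0 = 14*0 + 1 = 1.
  i=1: a_1=4, p_1 = 4*14 + 1 = 57, q_1 = 4*1 + 0 = 4.
  i=2: a_2=1, p_2 = 1*57 + 14 = 71, q_2 = 1*4 + 1 = 5.
  i=3: a_3=2, p_3 = 2*71 + 57 = 199, q_3 = 2*5 + 4 = 14.
q_3 = 14 > 5, so the last convergent with denominator <= 5 is p_2/q_2 = 71/5.
The closest fraction with denominator <= 5 is either p_2/q_2 or the intermediate fraction (k*p_2 + p_1)/(k*q_2 + q_1) with the largest k >= 1 whose denominator stays <= 5; these approach x as k grows, and every other convergent or intermediate fraction in range is farther away.
Largest k: floor((5 - q_1)/q_2) = floor((5 - 4)/5) = 0.
Since k = 0, no intermediate fraction beyond p_2/q_2 has denominator <= 5, so the convergent 71/5 is the closest (its error is |199*5 - 71*14|/(14*5) = 1/70).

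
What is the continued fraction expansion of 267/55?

Run the Euclidean algorithm on 267 and 55; the successive quotients are the partial quotients a_0, a_1, ... (each step inverts the fractional part left over by the previous one):
  267 = 4*55 + 47, so a_0 = 4.
  55 = 1*47 + 8, so a_1 = 1.
  47 = 5*8 + 7, so a_2 = 5.
  8 = 1*7 + 1, so a_3 = 1.
  7 = 7*1 + 0, so a_4 = 7.
The remainder reaches 0 after 5 divisions, so the expansion has 5 partial quotients, read off in order.

[4; 1, 5, 1, 7]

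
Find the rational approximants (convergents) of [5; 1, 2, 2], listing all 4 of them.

5/1, 6/1, 17/3, 40/7

Using the convergent recurrence p_i = a_i*p_{i-1} + p_{i-2}, q_i = a_i*q_{i-1} + q_{i-2} with p_{-2}=0, p_{-1}=1, q_{-2}=1, q_{-1}=0:
  i=0: a_0=5, p_0 = 5*1 + 0 = 5, q_0 = 5*0 + 1 = 1.
  i=1: a_1=1, p_1 = 1*5 + 1 = 6, q_1 = 1*1 + 0 = 1.
  i=2: a_2=2, p_2 = 2*6 + 5 = 17, q_2 = 2*1 + 1 = 3.
  i=3: a_3=2, p_3 = 2*17 + 6 = 40, q_3 = 2*3 + 1 = 7.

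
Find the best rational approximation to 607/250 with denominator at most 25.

Expand x = 607/250 as a continued fraction with the Euclidean algorithm:
  607 = 2*250 + 107, so a_0 = 2.
  250 = 2*107 + 36, so a_1 = 2.
  107 = 2*36 + 35, so a_2 = 2.
  36 = 1*35 + 1, so a_3 = 1.
  35 = 35*1 + 0, so a_4 = 35.
so x = [2; 2, 2, 1, 35].
Convergents (p_i = a_i*p_{i-1} + p_{i-2}, q_i = a_i*q_{i-1} + q_{i-2} with p_{-2}=0, p_{-1}=1, q_{-2}=1, q_{-1}=0), until the denominator exceeds 25:
  i=0: a_0=2, p_0 = 2*1 + 0 = 2, q_0 = 2*0 + 1 = 1.
  i=1: a_1=2, p_1 = 2*2 + 1 = 5, q_1 = 2*1 + 0 = 2.
  i=2: a_2=2, p_2 = 2*5 + 2 = 12, q_2 = 2*2 + 1 = 5.
  i=3: a_3=1, p_3 = 1*12 + 5 = 17, q_3 = 1*5 + 2 = 7.
  i=4: a_4=35, p_4 = 35*17 + 12 = 607, q_4 = 35*7 + 5 = 250.
q_4 = 250 > 25, so the last convergent with denominator <= 25 is p_3/q_3 = 17/7.
The closest fraction with denominator <= 25 is either p_3/q_3 or the intermediate fraction (k*p_3 + p_2)/(k*q_3 + q_2) with the largest k >= 1 whose denominator stays <= 25; these approach x as k grows, and every other convergent or intermediate fraction in range is farther away.
Largest k: floor((25 - q_2)/q_3) = floor((25 - 5)/7) = 2.
That gives (2*17 + 12)/(2*7 + 5) = 46/19.
Compare the errors: |x - 17/7| = |607*7 - 17*250|/(250*7) = 1/1750, and |x - 46/19| = |607*19 - 46*250|/(250*19) = 33/4750.
Cross-multiplying, 1*4750 = 4750 < 57750 = 33*1750, so 1/1750 is smaller: the convergent 17/7 is closer to x than 46/19.

17/7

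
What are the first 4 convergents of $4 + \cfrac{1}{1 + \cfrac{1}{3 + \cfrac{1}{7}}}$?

Using the convergent recurrence p_i = a_i*p_{i-1} + p_{i-2}, q_i = a_i*q_{i-1} + q_{i-2} with p_{-2}=0, p_{-1}=1, q_{-2}=1, q_{-1}=0:
  i=0: a_0=4, p_0 = 4*1 + 0 = 4, q_0 = 4*0 + 1 = 1.
  i=1: a_1=1, p_1 = 1*4 + 1 = 5, q_1 = 1*1 + 0 = 1.
  i=2: a_2=3, p_2 = 3*5 + 4 = 19, q_2 = 3*1 + 1 = 4.
  i=3: a_3=7, p_3 = 7*19 + 5 = 138, q_3 = 7*4 + 1 = 29.

4/1, 5/1, 19/4, 138/29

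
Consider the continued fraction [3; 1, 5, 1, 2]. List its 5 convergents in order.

3/1, 4/1, 23/6, 27/7, 77/20

Using the convergent recurrence p_i = a_i*p_{i-1} + p_{i-2}, q_i = a_i*q_{i-1} + q_{i-2} with p_{-2}=0, p_{-1}=1, q_{-2}=1, q_{-1}=0:
  i=0: a_0=3, p_0 = 3*1 + 0 = 3, q_0 = 3*0 + 1 = 1.
  i=1: a_1=1, p_1 = 1*3 + 1 = 4, q_1 = 1*1 + 0 = 1.
  i=2: a_2=5, p_2 = 5*4 + 3 = 23, q_2 = 5*1 + 1 = 6.
  i=3: a_3=1, p_3 = 1*23 + 4 = 27, q_3 = 1*6 + 1 = 7.
  i=4: a_4=2, p_4 = 2*27 + 23 = 77, q_4 = 2*7 + 6 = 20.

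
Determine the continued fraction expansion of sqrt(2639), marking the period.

Write x_i = (sqrt(2639) + m_i)/d_i with (m_0, d_0) = (0, 1). a_0 = floor(sqrt(2639)) = 51, since 51^2 = 2601 <= 2639 < 2704 = 52^2.
Iterate m_{i+1} = d_i*a_i - m_i, d_{i+1} = (2639 - m_{i+1}^2)/d_i, a_{i+1} = floor((a_0 + m_{i+1})/d_{i+1}):
  m_1 = 1*51 - 0 = 51, d_1 = (2639 - 51^2)/1 = 38/1 = 38, a_1 = floor((51 + 51)/38) = 2.
  m_2 = 38*2 - 51 = 25, d_2 = (2639 - 25^2)/38 = 2014/38 = 53, a_2 = floor((51 + 25)/53) = 1.
  m_3 = 53*1 - 25 = 28, d_3 = (2639 - 28^2)/53 = 1855/53 = 35, a_3 = floor((51 + 28)/35) = 2.
  m_4 = 35*2 - 28 = 42, d_4 = (2639 - 42^2)/35 = 875/35 = 25, a_4 = floor((51 + 42)/25) = 3.
  m_5 = 25*3 - 42 = 33, d_5 = (2639 - 33^2)/25 = 1550/25 = 62, a_5 = floor((51 + 33)/62) = 1.
  m_6 = 62*1 - 33 = 29, d_6 = (2639 - 29^2)/62 = 1798/62 = 29, a_6 = floor((51 + 29)/29) = 2.
  m_7 = 29*2 - 29 = 29, d_7 = (2639 - 29^2)/29 = 1798/29 = 62, a_7 = floor((51 + 29)/62) = 1.
  m_8 = 62*1 - 29 = 33, d_8 = (2639 - 33^2)/62 = 1550/62 = 25, a_8 = floor((51 + 33)/25) = 3.
  m_9 = 25*3 - 33 = 42, d_9 = (2639 - 42^2)/25 = 875/25 = 35, a_9 = floor((51 + 42)/35) = 2.
  m_10 = 35*2 - 42 = 28, d_10 = (2639 - 28^2)/35 = 1855/35 = 53, a_10 = floor((51 + 28)/53) = 1.
  m_11 = 53*1 - 28 = 25, d_11 = (2639 - 25^2)/53 = 2014/53 = 38, a_11 = floor((51 + 25)/38) = 2.
  m_12 = 38*2 - 25 = 51, d_12 = (2639 - 51^2)/38 = 38/38 = 1, a_12 = floor((51 + 51)/1) = 102.
  m_13 = 1*102 - 51 = 51, d_13 = (2639 - 51^2)/1 = 38/1 = 38: (m_13, d_13) = (m_1, d_1) = (51, 38), so from here the quotients repeat a_1, ..., a_12; the period length is 12.
Hence the expansion of sqrt(2639) is a_0 = 51 followed by the repeating block 2, 1, 2, 3, 1, 2, 1, 3, 2, 1, 2, 102 (period 12).

[51; (2, 1, 2, 3, 1, 2, 1, 3, 2, 1, 2, 102)]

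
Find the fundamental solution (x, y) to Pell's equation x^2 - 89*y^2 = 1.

(x, y) = (500001, 53000)

First expand sqrt(89) as a continued fraction. With x_i = (sqrt(89) + m_i)/d_i and (m_0, d_0) = (0, 1): a_0 = floor(sqrt(89)) = 9, since 9^2 = 81 <= 89 < 100 = 10^2.
Iterate m_{i+1} = d_i*a_i - m_i, d_{i+1} = (89 - m_{i+1}^2)/d_i, a_{i+1} = floor((a_0 + m_{i+1})/d_{i+1}):
  m_1 = 1*9 - 0 = 9, d_1 = (89 - 9^2)/1 = 8/1 = 8, a_1 = floor((9 + 9)/8) = 2.
  m_2 = 8*2 - 9 = 7, d_2 = (89 - 7^2)/8 = 40/8 = 5, a_2 = floor((9 + 7)/5) = 3.
  m_3 = 5*3 - 7 = 8, d_3 = (89 - 8^2)/5 = 25/5 = 5, a_3 = floor((9 + 8)/5) = 3.
  m_4 = 5*3 - 8 = 7, d_4 = (89 - 7^2)/5 = 40/5 = 8, a_4 = floor((9 + 7)/8) = 2.
  m_5 = 8*2 - 7 = 9, d_5 = (89 - 9^2)/8 = 8/8 = 1, a_5 = floor((9 + 9)/1) = 18.
  m_6 = 1*18 - 9 = 9, d_6 = (89 - 9^2)/1 = 8/1 = 8: (m_6, d_6) = (m_1, d_1) = (9, 8), so from here the quotients repeat a_1, ..., a_5; the period length is 5.
So sqrt(89) = [9; (2, 3, 3, 2, 18)] with period length k = 5.
k is odd, so (p_{k-1}, q_{k-1}) only solves x^2 - 89y^2 = -1 and the fundamental solution of x^2 - 89y^2 = 1 is (p_{2k-1}, q_{2k-1}) = (p_9, q_9); compute convergents through index 9, running through the period twice.
Convergents (p_i = a_i*p_{i-1} + p_{i-2}, q_i = a_i*q_{i-1} + q_{i-2} with p_{-2}=0, p_{-1}=1, q_{-2}=1, q_{-1}=0):
  i=0: a_0=9, p_0 = 9*1 + 0 = 9, q_0 = 9*0 + 1 = 1.
  i=1: a_1=2, p_1 = 2*9 + 1 = 19, q_1 = 2*1 + 0 = 2.
  i=2: a_2=3, p_2 = 3*19 + 9 = 66, q_2 = 3*2 + 1 = 7.
  i=3: a_3=3, p_3 = 3*66 + 19 = 217, q_3 = 3*7 + 2 = 23.
  i=4: a_4=2, p_4 = 2*217 + 66 = 500, q_4 = 2*23 + 7 = 53.
  i=5: a_5=18, p_5 = 18*500 + 217 = 9217, q_5 = 18*53 + 23 = 977.
  i=6: a_6=2, p_6 = 2*9217 + 500 = 18934, q_6 = 2*977 + 53 = 2007.
  i=7: a_7=3, p_7 = 3*18934 + 9217 = 66019, q_7 = 3*2007 + 977 = 6998.
  i=8: a_8=3, p_8 = 3*66019 + 18934 = 216991, q_8 = 3*6998 + 2007 = 23001.
  i=9: a_9=2, p_9 = 2*216991 + 66019 = 500001, q_9 = 2*23001 + 6998 = 53000.
Indeed p_4^2 - 89*q_4^2 = 250000 - 250001 = -1, not +1.
Check: 500001^2 - 89*53000^2 = 250001000001 - 250001000000 = 1, so (x, y) = (500001, 53000) solves the equation, and by the theorem it is the least positive solution.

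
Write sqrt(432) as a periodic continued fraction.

Write x_i = (sqrt(432) + m_i)/d_i with (m_0, d_0) = (0, 1). a_0 = floor(sqrt(432)) = 20, since 20^2 = 400 <= 432 < 441 = 21^2.
Iterate m_{i+1} = d_i*a_i - m_i, d_{i+1} = (432 - m_{i+1}^2)/d_i, a_{i+1} = floor((a_0 + m_{i+1})/d_{i+1}):
  m_1 = 1*20 - 0 = 20, d_1 = (432 - 20^2)/1 = 32/1 = 32, a_1 = floor((20 + 20)/32) = 1.
  m_2 = 32*1 - 20 = 12, d_2 = (432 - 12^2)/32 = 288/32 = 9, a_2 = floor((20 + 12)/9) = 3.
  m_3 = 9*3 - 12 = 15, d_3 = (432 - 15^2)/9 = 207/9 = 23, a_3 = floor((20 + 15)/23) = 1.
  m_4 = 23*1 - 15 = 8, d_4 = (432 - 8^2)/23 = 368/23 = 16, a_4 = floor((20 + 8)/16) = 1.
  m_5 = 16*1 - 8 = 8, d_5 = (432 - 8^2)/16 = 368/16 = 23, a_5 = floor((20 + 8)/23) = 1.
  m_6 = 23*1 - 8 = 15, d_6 = (432 - 15^2)/23 = 207/23 = 9, a_6 = floor((20 + 15)/9) = 3.
  m_7 = 9*3 - 15 = 12, d_7 = (432 - 12^2)/9 = 288/9 = 32, a_7 = floor((20 + 12)/32) = 1.
  m_8 = 32*1 - 12 = 20, d_8 = (432 - 20^2)/32 = 32/32 = 1, a_8 = floor((20 + 20)/1) = 40.
  m_9 = 1*40 - 20 = 20, d_9 = (432 - 20^2)/1 = 32/1 = 32: (m_9, d_9) = (m_1, d_1) = (20, 32), so from here the quotients repeat a_1, ..., a_8; the period length is 8.
Hence the expansion of sqrt(432) is a_0 = 20 followed by the repeating block 1, 3, 1, 1, 1, 3, 1, 40 (period 8).

[20; (1, 3, 1, 1, 1, 3, 1, 40)]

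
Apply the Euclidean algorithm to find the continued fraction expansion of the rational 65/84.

Run the Euclidean algorithm on 65 and 84; the successive quotients are the partial quotients a_0, a_1, ... (each step inverts the fractional part left over by the previous one):
  65 = 0*84 + 65, so a_0 = 0.
  84 = 1*65 + 19, so a_1 = 1.
  65 = 3*19 + 8, so a_2 = 3.
  19 = 2*8 + 3, so a_3 = 2.
  8 = 2*3 + 2, so a_4 = 2.
  3 = 1*2 + 1, so a_5 = 1.
  2 = 2*1 + 0, so a_6 = 2.
The remainder reaches 0 after 7 divisions, so the expansion has 7 partial quotients, read off in order.

[0; 1, 3, 2, 2, 1, 2]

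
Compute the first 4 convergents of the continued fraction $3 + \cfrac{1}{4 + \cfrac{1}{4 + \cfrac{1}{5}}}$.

3/1, 13/4, 55/17, 288/89

Using the convergent recurrence p_i = a_i*p_{i-1} + p_{i-2}, q_i = a_i*q_{i-1} + q_{i-2} with p_{-2}=0, p_{-1}=1, q_{-2}=1, q_{-1}=0:
  i=0: a_0=3, p_0 = 3*1 + 0 = 3, q_0 = 3*0 + 1 = 1.
  i=1: a_1=4, p_1 = 4*3 + 1 = 13, q_1 = 4*1 + 0 = 4.
  i=2: a_2=4, p_2 = 4*13 + 3 = 55, q_2 = 4*4 + 1 = 17.
  i=3: a_3=5, p_3 = 5*55 + 13 = 288, q_3 = 5*17 + 4 = 89.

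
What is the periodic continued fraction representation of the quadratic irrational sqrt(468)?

[21; (1, 1, 1, 2, 1, 1, 1, 42)]

Write x_i = (sqrt(468) + m_i)/d_i with (m_0, d_0) = (0, 1). a_0 = floor(sqrt(468)) = 21, since 21^2 = 441 <= 468 < 484 = 22^2.
Iterate m_{i+1} = d_i*a_i - m_i, d_{i+1} = (468 - m_{i+1}^2)/d_i, a_{i+1} = floor((a_0 + m_{i+1})/d_{i+1}):
  m_1 = 1*21 - 0 = 21, d_1 = (468 - 21^2)/1 = 27/1 = 27, a_1 = floor((21 + 21)/27) = 1.
  m_2 = 27*1 - 21 = 6, d_2 = (468 - 6^2)/27 = 432/27 = 16, a_2 = floor((21 + 6)/16) = 1.
  m_3 = 16*1 - 6 = 10, d_3 = (468 - 10^2)/16 = 368/16 = 23, a_3 = floor((21 + 10)/23) = 1.
  m_4 = 23*1 - 10 = 13, d_4 = (468 - 13^2)/23 = 299/23 = 13, a_4 = floor((21 + 13)/13) = 2.
  m_5 = 13*2 - 13 = 13, d_5 = (468 - 13^2)/13 = 299/13 = 23, a_5 = floor((21 + 13)/23) = 1.
  m_6 = 23*1 - 13 = 10, d_6 = (468 - 10^2)/23 = 368/23 = 16, a_6 = floor((21 + 10)/16) = 1.
  m_7 = 16*1 - 10 = 6, d_7 = (468 - 6^2)/16 = 432/16 = 27, a_7 = floor((21 + 6)/27) = 1.
  m_8 = 27*1 - 6 = 21, d_8 = (468 - 21^2)/27 = 27/27 = 1, a_8 = floor((21 + 21)/1) = 42.
  m_9 = 1*42 - 21 = 21, d_9 = (468 - 21^2)/1 = 27/1 = 27: (m_9, d_9) = (m_1, d_1) = (21, 27), so from here the quotients repeat a_1, ..., a_8; the period length is 8.
Hence the expansion of sqrt(468) is a_0 = 21 followed by the repeating block 1, 1, 1, 2, 1, 1, 1, 42 (period 8).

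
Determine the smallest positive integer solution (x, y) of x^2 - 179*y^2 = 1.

(x, y) = (4190210, 313191)

First expand sqrt(179) as a continued fraction. With x_i = (sqrt(179) + m_i)/d_i and (m_0, d_0) = (0, 1): a_0 = floor(sqrt(179)) = 13, since 13^2 = 169 <= 179 < 196 = 14^2.
Iterate m_{i+1} = d_i*a_i - m_i, d_{i+1} = (179 - m_{i+1}^2)/d_i, a_{i+1} = floor((a_0 + m_{i+1})/d_{i+1}):
  m_1 = 1*13 - 0 = 13, d_1 = (179 - 13^2)/1 = 10/1 = 10, a_1 = floor((13 + 13)/10) = 2.
  m_2 = 10*2 - 13 = 7, d_2 = (179 - 7^2)/10 = 130/10 = 13, a_2 = floor((13 + 7)/13) = 1.
  m_3 = 13*1 - 7 = 6, d_3 = (179 - 6^2)/13 = 143/13 = 11, a_3 = floor((13 + 6)/11) = 1.
  m_4 = 11*1 - 6 = 5, d_4 = (179 - 5^2)/11 = 154/11 = 14, a_4 = floor((13 + 5)/14) = 1.
  m_5 = 14*1 - 5 = 9, d_5 = (179 - 9^2)/14 = 98/14 = 7, a_5 = floor((13 + 9)/7) = 3.
  m_6 = 7*3 - 9 = 12, d_6 = (179 - 12^2)/7 = 35/7 = 5, a_6 = floor((13 + 12)/5) = 5.
  m_7 = 5*5 - 12 = 13, d_7 = (179 - 13^2)/5 = 10/5 = 2, a_7 = floor((13 + 13)/2) = 13.
  m_8 = 2*13 - 13 = 13, d_8 = (179 - 13^2)/2 = 10/2 = 5, a_8 = floor((13 + 13)/5) = 5.
  m_9 = 5*5 - 13 = 12, d_9 = (179 - 12^2)/5 = 35/5 = 7, a_9 = floor((13 + 12)/7) = 3.
  m_10 = 7*3 - 12 = 9, d_10 = (179 - 9^2)/7 = 98/7 = 14, a_10 = floor((13 + 9)/14) = 1.
  m_11 = 14*1 - 9 = 5, d_11 = (179 - 5^2)/14 = 154/14 = 11, a_11 = floor((13 + 5)/11) = 1.
  m_12 = 11*1 - 5 = 6, d_12 = (179 - 6^2)/11 = 143/11 = 13, a_12 = floor((13 + 6)/13) = 1.
  m_13 = 13*1 - 6 = 7, d_13 = (179 - 7^2)/13 = 130/13 = 10, a_13 = floor((13 + 7)/10) = 2.
  m_14 = 10*2 - 7 = 13, d_14 = (179 - 13^2)/10 = 10/10 = 1, a_14 = floor((13 + 13)/1) = 26.
  m_15 = 1*26 - 13 = 13, d_15 = (179 - 13^2)/1 = 10/1 = 10: (m_15, d_15) = (m_1, d_1) = (13, 10), so from here the quotients repeat a_1, ..., a_14; the period length is 14.
So sqrt(179) = [13; (2, 1, 1, 1, 3, 5, 13, 5, 3, 1, 1, 1, 2, 26)] with period length k = 14.
k is even, so the fundamental solution of x^2 - 179y^2 = 1 is (p_{k-1}, q_{k-1}) = (p_13, q_13); compute convergents through index 13.
Convergents (p_i = a_i*p_{i-1} + p_{i-2}, q_i = a_i*q_{i-1} + q_{i-2} with p_{-2}=0, p_{-1}=1, q_{-2}=1, q_{-1}=0):
  i=0: a_0=13, p_0 = 13*1 + 0 = 13, q_0 = 13*0 + 1 = 1.
  i=1: a_1=2, p_1 = 2*13 + 1 = 27, q_1 = 2*1 + 0 = 2.
  i=2: a_2=1, p_2 = 1*27 + 13 = 40, q_2 = 1*2 + 1 = 3.
  i=3: a_3=1, p_3 = 1*40 + 27 = 67, q_3 = 1*3 + 2 = 5.
  i=4: a_4=1, p_4 = 1*67 + 40 = 107, q_4 = 1*5 + 3 = 8.
  i=5: a_5=3, p_5 = 3*107 + 67 = 388, q_5 = 3*8 + 5 = 29.
  i=6: a_6=5, p_6 = 5*388 + 107 = 2047, q_6 = 5*29 + 8 = 153.
  i=7: a_7=13, p_7 = 13*2047 + 388 = 26999, q_7 = 13*153 + 29 = 2018.
  i=8: a_8=5, p_8 = 5*26999 + 2047 = 137042, q_8 = 5*2018 + 153 = 10243.
  i=9: a_9=3, p_9 = 3*137042 + 26999 = 438125, q_9 = 3*10243 + 2018 = 32747.
  i=10: a_10=1, p_10 = 1*438125 + 137042 = 575167, q_10 = 1*32747 + 10243 = 42990.
  i=11: a_11=1, p_11 = 1*575167 + 438125 = 1013292, q_11 = 1*42990 + 32747 = 75737.
  i=12: a_12=1, p_12 = 1*1013292 + 575167 = 1588459, q_12 = 1*75737 + 42990 = 118727.
  i=13: a_13=2, p_13 = 2*1588459 + 1013292 = 4190210, q_13 = 2*118727 + 75737 = 313191.
Check: 4190210^2 - 179*313191^2 = 17557859844100 - 17557859844099 = 1, so (x, y) = (4190210, 313191) solves the equation, and by the theorem it is the least positive solution.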